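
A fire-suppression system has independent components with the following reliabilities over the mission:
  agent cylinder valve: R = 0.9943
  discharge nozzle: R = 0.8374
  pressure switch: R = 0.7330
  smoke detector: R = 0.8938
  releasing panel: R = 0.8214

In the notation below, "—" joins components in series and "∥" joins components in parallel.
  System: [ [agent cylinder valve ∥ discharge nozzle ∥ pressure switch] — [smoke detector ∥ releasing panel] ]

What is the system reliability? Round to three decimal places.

0.981

Parallel (agent cylinder valve, discharge nozzle, and pressure switch): 1 − (1 − 0.99430)(1 − 0.83740)(1 − 0.73300) = 0.99975
Parallel (smoke detector and releasing panel): 1 − (1 − 0.89380)(1 − 0.82140) = 0.98103
Series ([0.99975] and [0.98103]): 0.99975 × 0.98103 = 0.981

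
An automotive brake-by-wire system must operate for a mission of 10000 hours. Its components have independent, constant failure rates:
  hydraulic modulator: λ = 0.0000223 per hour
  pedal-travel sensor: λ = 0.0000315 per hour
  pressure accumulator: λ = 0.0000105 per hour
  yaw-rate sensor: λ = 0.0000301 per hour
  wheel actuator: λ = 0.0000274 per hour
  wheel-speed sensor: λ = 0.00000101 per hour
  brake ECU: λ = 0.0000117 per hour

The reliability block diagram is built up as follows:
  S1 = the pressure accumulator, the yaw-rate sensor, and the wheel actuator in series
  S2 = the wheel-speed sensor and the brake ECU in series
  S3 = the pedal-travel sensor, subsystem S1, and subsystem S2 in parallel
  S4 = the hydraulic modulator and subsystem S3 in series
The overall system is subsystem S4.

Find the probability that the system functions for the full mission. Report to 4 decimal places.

0.7874

R(hydraulic modulator) = exp(−0.0000223 × 10000) = 0.800115
R(pedal-travel sensor) = exp(−0.0000315 × 10000) = 0.729789
R(pressure accumulator) = exp(−0.0000105 × 10000) = 0.900325
R(yaw-rate sensor) = exp(−0.0000301 × 10000) = 0.740078
R(wheel actuator) = exp(−0.0000274 × 10000) = 0.760332
R(wheel-speed sensor) = exp(−0.00000101 × 10000) = 0.989951
R(brake ECU) = exp(−0.0000117 × 10000) = 0.889585
Series (pressure accumulator, yaw-rate sensor, and wheel actuator): 0.900325 × 0.740078 × 0.760332 = 0.506617
Series (wheel-speed sensor and brake ECU): 0.989951 × 0.889585 = 0.880646
Parallel (pedal-travel sensor, [0.506617], and [0.880646]): 1 − (1 − 0.729789)(1 − 0.506617)(1 − 0.880646) = 0.984088
Series (hydraulic modulator and [0.984088]): 0.800115 × 0.984088 = 0.7874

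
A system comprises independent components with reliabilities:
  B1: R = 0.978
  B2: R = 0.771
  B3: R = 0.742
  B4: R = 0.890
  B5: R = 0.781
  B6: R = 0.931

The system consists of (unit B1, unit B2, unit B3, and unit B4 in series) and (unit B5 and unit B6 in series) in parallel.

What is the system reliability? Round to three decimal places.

Series (B1, B2, B3, and B4): 0.97800 × 0.77100 × 0.74200 × 0.89000 = 0.49795
Series (B5 and B6): 0.78100 × 0.93100 = 0.72711
Parallel ([0.49795] and [0.72711]): 1 − (1 − 0.49795)(1 − 0.72711) = 0.863

0.863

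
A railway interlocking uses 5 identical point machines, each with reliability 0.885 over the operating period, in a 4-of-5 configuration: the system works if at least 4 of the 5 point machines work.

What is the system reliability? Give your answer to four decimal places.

R = Σ_{i=4}^{5} C(5,i) p^i (1−p)^{5−i} with p = 0.885
C(5,4)·0.885^4·0.115^1 = 0.352729
C(5,5)·0.885^5·0.115^0 = 0.542896
Sum = 0.8956

0.8956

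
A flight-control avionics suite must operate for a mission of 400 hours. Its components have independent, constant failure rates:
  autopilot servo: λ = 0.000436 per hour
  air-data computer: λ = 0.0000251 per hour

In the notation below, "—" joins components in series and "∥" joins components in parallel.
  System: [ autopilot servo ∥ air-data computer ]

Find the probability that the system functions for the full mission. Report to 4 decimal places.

R(autopilot servo) = exp(−0.000436 × 400) = 0.839961
R(air-data computer) = exp(−0.0000251 × 400) = 0.990010
Parallel (autopilot servo and air-data computer): 1 − (1 − 0.839961)(1 − 0.990010) = 0.9984

0.9984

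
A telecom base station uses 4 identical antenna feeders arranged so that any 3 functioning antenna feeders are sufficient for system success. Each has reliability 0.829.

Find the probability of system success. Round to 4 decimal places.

R = Σ_{i=3}^{4} C(4,i) p^i (1−p)^{4−i} with p = 0.829
C(4,3)·0.829^3·0.171^1 = 0.389690
C(4,4)·0.829^4·0.171^0 = 0.472300
Sum = 0.8620

0.8620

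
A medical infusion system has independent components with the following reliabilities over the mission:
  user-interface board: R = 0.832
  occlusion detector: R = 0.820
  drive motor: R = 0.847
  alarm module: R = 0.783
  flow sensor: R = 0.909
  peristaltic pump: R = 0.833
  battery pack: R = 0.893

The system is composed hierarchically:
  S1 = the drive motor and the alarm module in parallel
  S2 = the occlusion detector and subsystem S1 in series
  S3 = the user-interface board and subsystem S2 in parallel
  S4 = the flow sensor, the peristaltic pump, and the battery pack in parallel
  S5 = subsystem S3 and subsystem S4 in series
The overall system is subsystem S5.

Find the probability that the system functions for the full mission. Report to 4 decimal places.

0.9636

Parallel (drive motor and alarm module): 1 − (1 − 0.847000)(1 − 0.783000) = 0.966799
Series (occlusion detector and [0.966799]): 0.820000 × 0.966799 = 0.792775
Parallel (user-interface board and [0.792775]): 1 − (1 − 0.832000)(1 − 0.792775) = 0.965186
Parallel (flow sensor, peristaltic pump, and battery pack): 1 − (1 − 0.909000)(1 − 0.833000)(1 − 0.893000) = 0.998374
Series ([0.965186] and [0.998374]): 0.965186 × 0.998374 = 0.9636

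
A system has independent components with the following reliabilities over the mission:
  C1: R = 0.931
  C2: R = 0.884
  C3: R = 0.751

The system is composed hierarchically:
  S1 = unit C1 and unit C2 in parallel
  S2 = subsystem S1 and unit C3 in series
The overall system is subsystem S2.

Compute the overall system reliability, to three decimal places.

Parallel (C1 and C2): 1 − (1 − 0.93100)(1 − 0.88400) = 0.99200
Series ([0.99200] and C3): 0.99200 × 0.75100 = 0.745

0.745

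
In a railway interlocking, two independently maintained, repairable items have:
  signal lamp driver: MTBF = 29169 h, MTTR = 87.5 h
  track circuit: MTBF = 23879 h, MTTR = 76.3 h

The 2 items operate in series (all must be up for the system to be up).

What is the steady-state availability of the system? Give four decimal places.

0.9938

A(signal lamp driver) = MTBF/(MTBF+MTTR) = 29169/(29169+87.5) = 0.997009
A(track circuit) = MTBF/(MTBF+MTTR) = 23879/(23879+76.3) = 0.996815
Series availability: 0.997009 × 0.996815 = 0.9938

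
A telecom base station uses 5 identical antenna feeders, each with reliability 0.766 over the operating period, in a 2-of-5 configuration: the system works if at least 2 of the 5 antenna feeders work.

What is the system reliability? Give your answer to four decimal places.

0.9878

R = Σ_{i=2}^{5} C(5,i) p^i (1−p)^{5−i} with p = 0.766
C(5,2)·0.766^2·0.234^3 = 0.075180
C(5,3)·0.766^3·0.234^2 = 0.246104
C(5,4)·0.766^4·0.234^1 = 0.402811
C(5,5)·0.766^5·0.234^0 = 0.263720
Sum = 0.9878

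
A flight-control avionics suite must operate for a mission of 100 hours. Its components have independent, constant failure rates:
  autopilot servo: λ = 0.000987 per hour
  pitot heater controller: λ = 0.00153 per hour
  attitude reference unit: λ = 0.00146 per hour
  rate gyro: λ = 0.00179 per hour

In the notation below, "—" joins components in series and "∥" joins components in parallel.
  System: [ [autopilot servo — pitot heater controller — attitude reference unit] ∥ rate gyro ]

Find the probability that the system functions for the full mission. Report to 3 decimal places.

R(autopilot servo) = exp(−0.000987 × 100) = 0.90601
R(pitot heater controller) = exp(−0.00153 × 100) = 0.85813
R(attitude reference unit) = exp(−0.00146 × 100) = 0.86416
R(rate gyro) = exp(−0.00179 × 100) = 0.83611
Series (autopilot servo, pitot heater controller, and attitude reference unit): 0.90601 × 0.85813 × 0.86416 = 0.67186
Parallel ([0.67186] and rate gyro): 1 − (1 − 0.67186)(1 − 0.83611) = 0.946

0.946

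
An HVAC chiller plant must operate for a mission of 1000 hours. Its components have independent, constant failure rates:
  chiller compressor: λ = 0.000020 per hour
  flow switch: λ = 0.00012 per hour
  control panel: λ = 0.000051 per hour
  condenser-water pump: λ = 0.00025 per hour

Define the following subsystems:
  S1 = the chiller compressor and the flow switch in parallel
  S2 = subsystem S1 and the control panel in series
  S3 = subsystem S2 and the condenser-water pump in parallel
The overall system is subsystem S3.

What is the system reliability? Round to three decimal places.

0.989

R(chiller compressor) = exp(−0.000020 × 1000) = 0.98020
R(flow switch) = exp(−0.00012 × 1000) = 0.88692
R(control panel) = exp(−0.000051 × 1000) = 0.95028
R(condenser-water pump) = exp(−0.00025 × 1000) = 0.77880
Parallel (chiller compressor and flow switch): 1 − (1 − 0.98020)(1 − 0.88692) = 0.99776
Series ([0.99776] and control panel): 0.99776 × 0.95028 = 0.94815
Parallel ([0.94815] and condenser-water pump): 1 − (1 − 0.94815)(1 − 0.77880) = 0.989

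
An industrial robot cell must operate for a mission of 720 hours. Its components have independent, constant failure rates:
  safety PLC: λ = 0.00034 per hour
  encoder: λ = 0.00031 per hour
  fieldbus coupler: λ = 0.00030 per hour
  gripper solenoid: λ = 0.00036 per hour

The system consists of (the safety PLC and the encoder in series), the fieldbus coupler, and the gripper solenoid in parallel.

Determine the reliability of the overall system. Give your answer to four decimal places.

R(safety PLC) = exp(−0.00034 × 720) = 0.782861
R(encoder) = exp(−0.00031 × 720) = 0.799955
R(fieldbus coupler) = exp(−0.00030 × 720) = 0.805735
R(gripper solenoid) = exp(−0.00036 × 720) = 0.771669
Series (safety PLC and encoder): 0.782861 × 0.799955 = 0.626254
Parallel ([0.626254], fieldbus coupler, and gripper solenoid): 1 − (1 − 0.626254)(1 − 0.805735)(1 − 0.771669) = 0.9834

0.9834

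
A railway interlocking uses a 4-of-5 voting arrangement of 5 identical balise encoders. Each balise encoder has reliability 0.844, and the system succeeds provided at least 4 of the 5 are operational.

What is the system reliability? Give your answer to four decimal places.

0.8241

R = Σ_{i=4}^{5} C(5,i) p^i (1−p)^{5−i} with p = 0.844
C(5,4)·0.844^4·0.156^1 = 0.395790
C(5,5)·0.844^5·0.156^0 = 0.428265
Sum = 0.8241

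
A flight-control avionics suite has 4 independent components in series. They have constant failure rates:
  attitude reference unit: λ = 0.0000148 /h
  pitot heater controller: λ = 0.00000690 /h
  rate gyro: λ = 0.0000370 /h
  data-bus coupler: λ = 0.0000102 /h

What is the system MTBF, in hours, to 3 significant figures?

Series of exponential components: λ_sys = Σ λ_i
λ_sys = 0.0000148 + 0.00000690 + 0.0000370 + 0.0000102 = 6.8900e-05 /h
MTBF = 1 / λ_sys = 14500 h

14500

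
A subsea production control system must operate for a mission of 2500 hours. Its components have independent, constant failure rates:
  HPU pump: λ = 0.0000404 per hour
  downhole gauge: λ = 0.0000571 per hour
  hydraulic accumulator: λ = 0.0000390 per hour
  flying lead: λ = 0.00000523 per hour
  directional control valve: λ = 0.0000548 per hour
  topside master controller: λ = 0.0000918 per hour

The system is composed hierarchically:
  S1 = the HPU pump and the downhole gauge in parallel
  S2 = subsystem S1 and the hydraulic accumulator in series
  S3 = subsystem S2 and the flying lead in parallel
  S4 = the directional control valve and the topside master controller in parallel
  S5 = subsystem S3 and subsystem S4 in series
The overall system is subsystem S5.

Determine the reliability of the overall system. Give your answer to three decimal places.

R(HPU pump) = exp(−0.0000404 × 2500) = 0.90393
R(downhole gauge) = exp(−0.0000571 × 2500) = 0.86697
R(hydraulic accumulator) = exp(−0.0000390 × 2500) = 0.90710
R(flying lead) = exp(−0.00000523 × 2500) = 0.98701
R(directional control valve) = exp(−0.0000548 × 2500) = 0.87197
R(topside master controller) = exp(−0.0000918 × 2500) = 0.79493
Parallel (HPU pump and downhole gauge): 1 − (1 − 0.90393)(1 − 0.86697) = 0.98722
Series ([0.98722] and hydraulic accumulator): 0.98722 × 0.90710 = 0.89551
Parallel ([0.89551] and flying lead): 1 − (1 − 0.89551)(1 − 0.98701) = 0.99864
Parallel (directional control valve and topside master controller): 1 − (1 − 0.87197)(1 − 0.79493) = 0.97374
Series ([0.99864] and [0.97374]): 0.99864 × 0.97374 = 0.972

0.972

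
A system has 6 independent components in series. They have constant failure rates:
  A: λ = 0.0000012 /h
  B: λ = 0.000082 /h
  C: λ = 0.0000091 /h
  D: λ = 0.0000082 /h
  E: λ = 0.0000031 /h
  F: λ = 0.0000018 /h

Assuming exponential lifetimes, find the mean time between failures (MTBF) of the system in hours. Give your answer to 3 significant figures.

9490

Series of exponential components: λ_sys = Σ λ_i
λ_sys = 0.0000012 + 0.000082 + 0.0000091 + 0.0000082 + 0.0000031 + 0.0000018 = 1.0540e-04 /h
MTBF = 1 / λ_sys = 9490 h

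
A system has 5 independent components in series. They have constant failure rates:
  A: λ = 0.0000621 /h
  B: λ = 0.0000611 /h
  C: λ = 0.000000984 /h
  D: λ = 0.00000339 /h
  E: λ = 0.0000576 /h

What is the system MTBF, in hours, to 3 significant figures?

Series of exponential components: λ_sys = Σ λ_i
λ_sys = 0.0000621 + 0.0000611 + 0.000000984 + 0.00000339 + 0.0000576 = 1.8517e-04 /h
MTBF = 1 / λ_sys = 5400 h

5400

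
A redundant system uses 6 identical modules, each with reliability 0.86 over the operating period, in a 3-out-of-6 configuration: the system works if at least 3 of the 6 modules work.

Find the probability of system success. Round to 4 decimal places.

0.9955

R = Σ_{i=3}^{6} C(6,i) p^i (1−p)^{6−i} with p = 0.86
C(6,3)·0.86^3·0.14^3 = 0.034907
C(6,4)·0.86^4·0.14^2 = 0.160820
C(6,5)·0.86^5·0.14^1 = 0.395159
C(6,6)·0.86^6·0.14^0 = 0.404567
Sum = 0.9955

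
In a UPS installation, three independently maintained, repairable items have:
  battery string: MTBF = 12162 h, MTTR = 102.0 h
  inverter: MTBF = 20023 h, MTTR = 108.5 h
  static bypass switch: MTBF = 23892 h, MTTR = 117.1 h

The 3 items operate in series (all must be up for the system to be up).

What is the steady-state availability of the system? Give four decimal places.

0.9815

A(battery string) = MTBF/(MTBF+MTTR) = 12162/(12162+102.0) = 0.991683
A(inverter) = MTBF/(MTBF+MTTR) = 20023/(20023+108.5) = 0.994610
A(static bypass switch) = MTBF/(MTBF+MTTR) = 23892/(23892+117.1) = 0.995123
Series availability: 0.991683 × 0.994610 × 0.995123 = 0.9815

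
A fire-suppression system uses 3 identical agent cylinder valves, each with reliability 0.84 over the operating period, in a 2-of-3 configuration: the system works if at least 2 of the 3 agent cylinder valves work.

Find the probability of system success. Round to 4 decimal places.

R = Σ_{i=2}^{3} C(3,i) p^i (1−p)^{3−i} with p = 0.84
C(3,2)·0.84^2·0.16^1 = 0.338688
C(3,3)·0.84^3·0.16^0 = 0.592704
Sum = 0.9314

0.9314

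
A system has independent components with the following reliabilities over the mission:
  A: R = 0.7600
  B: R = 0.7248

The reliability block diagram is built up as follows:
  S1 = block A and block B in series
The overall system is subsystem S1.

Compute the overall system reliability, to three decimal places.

Series (A and B): 0.76000 × 0.72480 = 0.551

0.551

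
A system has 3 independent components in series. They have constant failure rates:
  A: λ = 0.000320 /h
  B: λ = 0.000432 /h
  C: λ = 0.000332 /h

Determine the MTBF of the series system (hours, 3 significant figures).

923

Series of exponential components: λ_sys = Σ λ_i
λ_sys = 0.000320 + 0.000432 + 0.000332 = 1.0840e-03 /h
MTBF = 1 / λ_sys = 923 h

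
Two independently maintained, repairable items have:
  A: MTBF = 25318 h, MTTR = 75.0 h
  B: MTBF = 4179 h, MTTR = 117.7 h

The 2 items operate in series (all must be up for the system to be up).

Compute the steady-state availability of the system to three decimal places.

0.970

A(A) = MTBF/(MTBF+MTTR) = 25318/(25318+75.0) = 0.997046
A(B) = MTBF/(MTBF+MTTR) = 4179/(4179+117.7) = 0.972607
Series availability: 0.997046 × 0.972607 = 0.970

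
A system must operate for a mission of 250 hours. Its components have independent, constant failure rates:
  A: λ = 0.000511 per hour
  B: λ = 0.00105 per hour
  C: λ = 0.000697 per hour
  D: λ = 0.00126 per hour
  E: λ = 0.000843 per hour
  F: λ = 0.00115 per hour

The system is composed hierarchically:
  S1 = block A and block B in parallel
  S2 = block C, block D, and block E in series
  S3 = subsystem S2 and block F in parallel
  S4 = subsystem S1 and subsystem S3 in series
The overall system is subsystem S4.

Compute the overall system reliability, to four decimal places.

0.8500

R(A) = exp(−0.000511 × 250) = 0.880073
R(B) = exp(−0.00105 × 250) = 0.769126
R(C) = exp(−0.000697 × 250) = 0.840087
R(D) = exp(−0.00126 × 250) = 0.729789
R(E) = exp(−0.000843 × 250) = 0.809977
R(F) = exp(−0.00115 × 250) = 0.750137
Parallel (A and B): 1 − (1 − 0.880073)(1 − 0.769126) = 0.972312
Series (C, D, and E): 0.840087 × 0.729789 × 0.809977 = 0.496586
Parallel ([0.496586] and F): 1 − (1 − 0.496586)(1 − 0.750137) = 0.874215
Series ([0.972312] and [0.874215]): 0.972312 × 0.874215 = 0.8500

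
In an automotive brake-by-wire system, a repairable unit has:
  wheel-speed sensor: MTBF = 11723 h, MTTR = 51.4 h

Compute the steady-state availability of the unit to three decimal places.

A(wheel-speed sensor) = MTBF/(MTBF+MTTR) = 11723/(11723+51.4) = 0.996

0.996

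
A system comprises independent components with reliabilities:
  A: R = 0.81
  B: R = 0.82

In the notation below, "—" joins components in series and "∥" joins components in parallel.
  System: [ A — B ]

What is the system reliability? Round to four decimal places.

Series (A and B): 0.810000 × 0.820000 = 0.6642

0.6642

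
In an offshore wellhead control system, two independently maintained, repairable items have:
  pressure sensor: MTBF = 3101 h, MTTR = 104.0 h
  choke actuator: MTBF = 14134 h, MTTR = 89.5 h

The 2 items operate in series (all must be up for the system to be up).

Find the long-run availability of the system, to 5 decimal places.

0.96146

A(pressure sensor) = MTBF/(MTBF+MTTR) = 3101/(3101+104.0) = 0.967551
A(choke actuator) = MTBF/(MTBF+MTTR) = 14134/(14134+89.5) = 0.993708
Series availability: 0.967551 × 0.993708 = 0.96146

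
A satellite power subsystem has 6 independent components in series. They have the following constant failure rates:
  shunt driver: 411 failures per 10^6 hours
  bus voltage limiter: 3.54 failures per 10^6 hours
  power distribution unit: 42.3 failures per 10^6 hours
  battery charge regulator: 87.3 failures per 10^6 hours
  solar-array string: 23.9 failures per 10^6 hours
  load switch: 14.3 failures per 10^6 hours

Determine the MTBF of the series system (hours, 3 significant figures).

Series of exponential components: λ_sys = Σ λ_i
λ_sys = 0.000411 + 0.00000354 + 0.0000423 + 0.0000873 + 0.0000239 + 0.0000143 = 5.8234e-04 /h
MTBF = 1 / λ_sys = 1720 h

1720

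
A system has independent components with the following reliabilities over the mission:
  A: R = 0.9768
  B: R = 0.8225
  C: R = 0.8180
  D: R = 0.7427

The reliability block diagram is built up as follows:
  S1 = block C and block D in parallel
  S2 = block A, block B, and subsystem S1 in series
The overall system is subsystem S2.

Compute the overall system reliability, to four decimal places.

0.7658

Parallel (C and D): 1 − (1 − 0.818000)(1 − 0.742700) = 0.953171
Series (A, B, and [0.953171]): 0.976800 × 0.822500 × 0.953171 = 0.7658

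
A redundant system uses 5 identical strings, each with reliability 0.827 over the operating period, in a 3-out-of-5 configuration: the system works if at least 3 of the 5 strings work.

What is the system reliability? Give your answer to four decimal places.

0.9607

R = Σ_{i=3}^{5} C(5,i) p^i (1−p)^{5−i} with p = 0.827
C(5,3)·0.827^3·0.173^2 = 0.169281
C(5,4)·0.827^4·0.173^1 = 0.404611
C(5,5)·0.827^5·0.173^0 = 0.386837
Sum = 0.9607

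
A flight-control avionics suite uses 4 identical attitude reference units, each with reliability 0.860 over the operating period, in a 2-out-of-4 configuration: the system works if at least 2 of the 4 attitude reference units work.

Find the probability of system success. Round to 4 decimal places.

R = Σ_{i=2}^{4} C(4,i) p^i (1−p)^{4−i} with p = 0.860
C(4,2)·0.860^2·0.140^2 = 0.086977
C(4,3)·0.860^3·0.140^1 = 0.356191
C(4,4)·0.860^4·0.140^0 = 0.547008
Sum = 0.9902

0.9902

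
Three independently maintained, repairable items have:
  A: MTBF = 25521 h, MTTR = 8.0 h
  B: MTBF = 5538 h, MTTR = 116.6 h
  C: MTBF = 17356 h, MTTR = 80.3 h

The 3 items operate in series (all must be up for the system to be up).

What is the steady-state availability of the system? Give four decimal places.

0.9746

A(A) = MTBF/(MTBF+MTTR) = 25521/(25521+8.0) = 0.999687
A(B) = MTBF/(MTBF+MTTR) = 5538/(5538+116.6) = 0.979380
A(C) = MTBF/(MTBF+MTTR) = 17356/(17356+80.3) = 0.995395
Series availability: 0.999687 × 0.979380 × 0.995395 = 0.9746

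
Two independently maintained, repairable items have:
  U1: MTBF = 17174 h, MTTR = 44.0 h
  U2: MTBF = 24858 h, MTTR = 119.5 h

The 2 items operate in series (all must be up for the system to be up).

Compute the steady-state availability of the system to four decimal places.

0.9927

A(U1) = MTBF/(MTBF+MTTR) = 17174/(17174+44.0) = 0.997445
A(U2) = MTBF/(MTBF+MTTR) = 24858/(24858+119.5) = 0.995216
Series availability: 0.997445 × 0.995216 = 0.9927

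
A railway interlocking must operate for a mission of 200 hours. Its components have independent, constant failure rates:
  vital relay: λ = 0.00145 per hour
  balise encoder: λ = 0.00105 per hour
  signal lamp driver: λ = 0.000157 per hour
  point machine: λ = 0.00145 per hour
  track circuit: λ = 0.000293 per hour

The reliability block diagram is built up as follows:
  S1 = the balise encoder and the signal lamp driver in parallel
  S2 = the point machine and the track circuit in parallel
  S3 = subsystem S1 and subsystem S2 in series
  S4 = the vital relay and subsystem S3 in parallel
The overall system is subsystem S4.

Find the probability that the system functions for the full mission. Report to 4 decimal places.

R(vital relay) = exp(−0.00145 × 200) = 0.748264
R(balise encoder) = exp(−0.00105 × 200) = 0.810584
R(signal lamp driver) = exp(−0.000157 × 200) = 0.969088
R(point machine) = exp(−0.00145 × 200) = 0.748264
R(track circuit) = exp(−0.000293 × 200) = 0.943084
Parallel (balise encoder and signal lamp driver): 1 − (1 − 0.810584)(1 − 0.969088) = 0.994145
Parallel (point machine and track circuit): 1 − (1 − 0.748264)(1 − 0.943084) = 0.985672
Series ([0.994145] and [0.985672]): 0.994145 × 0.985672 = 0.979901
Parallel (vital relay and [0.979901]): 1 − (1 − 0.748264)(1 − 0.979901) = 0.9949

0.9949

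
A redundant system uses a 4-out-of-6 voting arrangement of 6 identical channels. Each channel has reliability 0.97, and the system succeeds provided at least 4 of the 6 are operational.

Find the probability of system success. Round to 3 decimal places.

R = Σ_{i=4}^{6} C(6,i) p^i (1−p)^{6−i} with p = 0.97
C(6,4)·0.97^4·0.03^2 = 0.01195
C(6,5)·0.97^5·0.03^1 = 0.15457
C(6,6)·0.97^6·0.03^0 = 0.83297
Sum = 0.999

0.999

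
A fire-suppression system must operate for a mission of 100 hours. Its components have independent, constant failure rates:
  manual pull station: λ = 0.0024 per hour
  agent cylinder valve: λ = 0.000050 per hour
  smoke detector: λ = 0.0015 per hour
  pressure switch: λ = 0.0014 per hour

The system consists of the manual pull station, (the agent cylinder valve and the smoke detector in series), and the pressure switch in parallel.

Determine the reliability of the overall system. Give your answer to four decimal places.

R(manual pull station) = exp(−0.0024 × 100) = 0.786628
R(agent cylinder valve) = exp(−0.000050 × 100) = 0.995012
R(smoke detector) = exp(−0.0015 × 100) = 0.860708
R(pressure switch) = exp(−0.0014 × 100) = 0.869358
Series (agent cylinder valve and smoke detector): 0.995012 × 0.860708 = 0.856415
Parallel (manual pull station, [0.856415], and pressure switch): 1 − (1 − 0.786628)(1 − 0.856415)(1 − 0.869358) = 0.9960

0.9960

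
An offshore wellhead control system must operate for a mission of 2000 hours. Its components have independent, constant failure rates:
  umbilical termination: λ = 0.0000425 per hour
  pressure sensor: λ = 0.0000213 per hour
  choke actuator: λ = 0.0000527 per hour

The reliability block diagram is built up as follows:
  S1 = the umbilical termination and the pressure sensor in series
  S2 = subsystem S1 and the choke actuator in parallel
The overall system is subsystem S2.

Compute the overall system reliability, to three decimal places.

R(umbilical termination) = exp(−0.0000425 × 2000) = 0.91851
R(pressure sensor) = exp(−0.0000213 × 2000) = 0.95829
R(choke actuator) = exp(−0.0000527 × 2000) = 0.89996
Series (umbilical termination and pressure sensor): 0.91851 × 0.95829 = 0.88020
Parallel ([0.88020] and choke actuator): 1 − (1 − 0.88020)(1 − 0.89996) = 0.988

0.988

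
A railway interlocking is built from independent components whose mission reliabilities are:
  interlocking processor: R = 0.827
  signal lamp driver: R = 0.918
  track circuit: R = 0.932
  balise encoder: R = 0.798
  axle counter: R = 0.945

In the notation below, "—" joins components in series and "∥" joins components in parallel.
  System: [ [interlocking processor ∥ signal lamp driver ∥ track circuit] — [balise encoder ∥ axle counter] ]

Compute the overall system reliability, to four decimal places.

Parallel (interlocking processor, signal lamp driver, and track circuit): 1 − (1 − 0.827000)(1 − 0.918000)(1 − 0.932000) = 0.999035
Parallel (balise encoder and axle counter): 1 − (1 − 0.798000)(1 − 0.945000) = 0.988890
Series ([0.999035] and [0.988890]): 0.999035 × 0.988890 = 0.9879

0.9879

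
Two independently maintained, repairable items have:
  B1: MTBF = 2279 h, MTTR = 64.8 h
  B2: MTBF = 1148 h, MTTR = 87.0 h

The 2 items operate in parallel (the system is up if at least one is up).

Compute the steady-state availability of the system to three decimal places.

A(B1) = MTBF/(MTBF+MTTR) = 2279/(2279+64.8) = 0.972353
A(B2) = MTBF/(MTBF+MTTR) = 1148/(1148+87.0) = 0.929555
Parallel availability: 1 − (1 − 0.972353)(1 − 0.929555) = 0.998

0.998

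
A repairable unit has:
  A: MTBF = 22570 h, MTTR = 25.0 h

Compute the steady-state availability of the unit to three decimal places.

A(A) = MTBF/(MTBF+MTTR) = 22570/(22570+25.0) = 0.999

0.999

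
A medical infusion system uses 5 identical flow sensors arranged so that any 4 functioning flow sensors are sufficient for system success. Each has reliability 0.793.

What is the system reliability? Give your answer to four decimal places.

R = Σ_{i=4}^{5} C(5,i) p^i (1−p)^{5−i} with p = 0.793
C(5,4)·0.793^4·0.207^1 = 0.409292
C(5,5)·0.793^5·0.207^0 = 0.313593
Sum = 0.7229

0.7229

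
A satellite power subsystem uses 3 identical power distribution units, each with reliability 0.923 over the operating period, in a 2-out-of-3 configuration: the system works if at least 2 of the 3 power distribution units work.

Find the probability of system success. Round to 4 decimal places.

0.9831

R = Σ_{i=2}^{3} C(3,i) p^i (1−p)^{3−i} with p = 0.923
C(3,2)·0.923^2·0.077^1 = 0.196796
C(3,3)·0.923^3·0.077^0 = 0.786330
Sum = 0.9831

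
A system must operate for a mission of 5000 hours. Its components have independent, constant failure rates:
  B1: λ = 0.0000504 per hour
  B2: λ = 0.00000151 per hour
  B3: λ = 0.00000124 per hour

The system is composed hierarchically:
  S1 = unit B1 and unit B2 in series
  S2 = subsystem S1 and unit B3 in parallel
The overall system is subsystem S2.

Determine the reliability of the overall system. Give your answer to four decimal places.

0.9986

R(B1) = exp(−0.0000504 × 5000) = 0.777245
R(B2) = exp(−0.00000151 × 5000) = 0.992478
R(B3) = exp(−0.00000124 × 5000) = 0.993819
Series (B1 and B2): 0.777245 × 0.992478 = 0.771399
Parallel ([0.771399] and B3): 1 − (1 − 0.771399)(1 − 0.993819) = 0.9986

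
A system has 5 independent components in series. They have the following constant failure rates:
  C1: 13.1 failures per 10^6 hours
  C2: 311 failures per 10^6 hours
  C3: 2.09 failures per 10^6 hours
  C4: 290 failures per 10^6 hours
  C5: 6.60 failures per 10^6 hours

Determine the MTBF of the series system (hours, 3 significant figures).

Series of exponential components: λ_sys = Σ λ_i
λ_sys = 0.0000131 + 0.000311 + 0.00000209 + 0.000290 + 0.00000660 = 6.2279e-04 /h
MTBF = 1 / λ_sys = 1610 h

1610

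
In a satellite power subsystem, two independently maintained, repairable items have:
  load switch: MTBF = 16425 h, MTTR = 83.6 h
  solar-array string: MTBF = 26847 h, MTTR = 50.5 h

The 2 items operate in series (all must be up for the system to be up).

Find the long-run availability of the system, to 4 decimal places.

0.9931

A(load switch) = MTBF/(MTBF+MTTR) = 16425/(16425+83.6) = 0.994936
A(solar-array string) = MTBF/(MTBF+MTTR) = 26847/(26847+50.5) = 0.998123
Series availability: 0.994936 × 0.998123 = 0.9931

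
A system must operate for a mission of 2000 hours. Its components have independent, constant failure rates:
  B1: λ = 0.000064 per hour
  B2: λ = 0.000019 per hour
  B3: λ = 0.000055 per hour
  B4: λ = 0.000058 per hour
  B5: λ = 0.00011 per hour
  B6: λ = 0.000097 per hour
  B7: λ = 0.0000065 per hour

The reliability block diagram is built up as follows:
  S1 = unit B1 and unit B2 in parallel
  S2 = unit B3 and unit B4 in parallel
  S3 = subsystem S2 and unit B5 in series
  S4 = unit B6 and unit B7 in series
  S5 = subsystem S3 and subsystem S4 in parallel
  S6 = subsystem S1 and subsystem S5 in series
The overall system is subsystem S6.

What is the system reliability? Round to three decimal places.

R(B1) = exp(−0.000064 × 2000) = 0.87985
R(B2) = exp(−0.000019 × 2000) = 0.96271
R(B3) = exp(−0.000055 × 2000) = 0.89583
R(B4) = exp(−0.000058 × 2000) = 0.89048
R(B5) = exp(−0.00011 × 2000) = 0.80252
R(B6) = exp(−0.000097 × 2000) = 0.82366
R(B7) = exp(−0.0000065 × 2000) = 0.98708
Parallel (B1 and B2): 1 − (1 − 0.87985)(1 − 0.96271) = 0.99552
Parallel (B3 and B4): 1 − (1 − 0.89583)(1 − 0.89048) = 0.98859
Series ([0.98859] and B5): 0.98859 × 0.80252 = 0.79336
Series (B6 and B7): 0.82366 × 0.98708 = 0.81302
Parallel ([0.79336] and [0.81302]): 1 − (1 − 0.79336)(1 − 0.81302) = 0.96136
Series ([0.99552] and [0.96136]): 0.99552 × 0.96136 = 0.957

0.957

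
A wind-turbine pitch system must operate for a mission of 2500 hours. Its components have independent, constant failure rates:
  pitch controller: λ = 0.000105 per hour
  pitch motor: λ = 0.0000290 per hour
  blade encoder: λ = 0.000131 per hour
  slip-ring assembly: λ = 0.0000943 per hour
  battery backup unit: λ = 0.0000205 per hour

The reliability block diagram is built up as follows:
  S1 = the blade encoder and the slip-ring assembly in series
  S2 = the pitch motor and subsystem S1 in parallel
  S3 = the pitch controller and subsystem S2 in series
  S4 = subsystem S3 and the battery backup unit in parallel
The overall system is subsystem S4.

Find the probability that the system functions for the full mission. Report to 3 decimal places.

0.987

R(pitch controller) = exp(−0.000105 × 2500) = 0.76913
R(pitch motor) = exp(−0.0000290 × 2500) = 0.93007
R(blade encoder) = exp(−0.000131 × 2500) = 0.72072
R(slip-ring assembly) = exp(−0.0000943 × 2500) = 0.78998
R(battery backup unit) = exp(−0.0000205 × 2500) = 0.95004
Series (blade encoder and slip-ring assembly): 0.72072 × 0.78998 = 0.56935
Parallel (pitch motor and [0.56935]): 1 − (1 − 0.93007)(1 − 0.56935) = 0.96988
Series (pitch controller and [0.96988]): 0.76913 × 0.96988 = 0.74596
Parallel ([0.74596] and battery backup unit): 1 − (1 − 0.74596)(1 − 0.95004) = 0.987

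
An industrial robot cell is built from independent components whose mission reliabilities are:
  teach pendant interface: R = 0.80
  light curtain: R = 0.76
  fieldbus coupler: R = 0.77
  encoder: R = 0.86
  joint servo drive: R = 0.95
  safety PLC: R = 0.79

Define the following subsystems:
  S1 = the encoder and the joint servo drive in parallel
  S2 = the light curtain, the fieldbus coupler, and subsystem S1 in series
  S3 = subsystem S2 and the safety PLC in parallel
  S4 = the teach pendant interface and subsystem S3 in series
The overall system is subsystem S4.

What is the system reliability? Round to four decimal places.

0.7296

Parallel (encoder and joint servo drive): 1 − (1 − 0.860000)(1 − 0.950000) = 0.993000
Series (light curtain, fieldbus coupler, and [0.993000]): 0.760000 × 0.770000 × 0.993000 = 0.581104
Parallel ([0.581104] and safety PLC): 1 − (1 − 0.581104)(1 − 0.790000) = 0.912032
Series (teach pendant interface and [0.912032]): 0.800000 × 0.912032 = 0.7296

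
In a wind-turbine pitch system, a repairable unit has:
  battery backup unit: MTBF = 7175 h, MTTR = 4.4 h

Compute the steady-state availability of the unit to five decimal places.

A(battery backup unit) = MTBF/(MTBF+MTTR) = 7175/(7175+4.4) = 0.99939

0.99939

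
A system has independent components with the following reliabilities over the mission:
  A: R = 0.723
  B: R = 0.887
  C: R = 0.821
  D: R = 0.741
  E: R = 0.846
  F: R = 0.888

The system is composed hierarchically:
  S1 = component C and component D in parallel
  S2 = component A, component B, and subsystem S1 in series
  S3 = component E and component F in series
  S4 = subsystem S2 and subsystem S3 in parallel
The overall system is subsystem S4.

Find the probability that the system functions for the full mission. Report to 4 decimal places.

0.9034

Parallel (C and D): 1 − (1 − 0.821000)(1 − 0.741000) = 0.953639
Series (A, B, and [0.953639]): 0.723000 × 0.887000 × 0.953639 = 0.611570
Series (E and F): 0.846000 × 0.888000 = 0.751248
Parallel ([0.611570] and [0.751248]): 1 − (1 − 0.611570)(1 − 0.751248) = 0.9034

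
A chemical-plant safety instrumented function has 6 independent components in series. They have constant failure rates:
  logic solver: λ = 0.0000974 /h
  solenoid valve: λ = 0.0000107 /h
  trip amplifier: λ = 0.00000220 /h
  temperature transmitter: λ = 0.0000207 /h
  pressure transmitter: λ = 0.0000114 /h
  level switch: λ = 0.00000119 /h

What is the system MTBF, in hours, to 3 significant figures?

Series of exponential components: λ_sys = Σ λ_i
λ_sys = 0.0000974 + 0.0000107 + 0.00000220 + 0.0000207 + 0.0000114 + 0.00000119 = 1.4359e-04 /h
MTBF = 1 / λ_sys = 6960 h

6960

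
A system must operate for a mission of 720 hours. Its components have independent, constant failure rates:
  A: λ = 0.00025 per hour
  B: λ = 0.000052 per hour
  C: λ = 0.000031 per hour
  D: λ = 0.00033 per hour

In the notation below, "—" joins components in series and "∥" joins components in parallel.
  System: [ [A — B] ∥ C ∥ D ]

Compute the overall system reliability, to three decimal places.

R(A) = exp(−0.00025 × 720) = 0.83527
R(B) = exp(−0.000052 × 720) = 0.96325
R(C) = exp(−0.000031 × 720) = 0.97793
R(D) = exp(−0.00033 × 720) = 0.78852
Series (A and B): 0.83527 × 0.96325 = 0.80457
Parallel ([0.80457], C, and D): 1 − (1 − 0.80457)(1 − 0.97793)(1 − 0.78852) = 0.999

0.999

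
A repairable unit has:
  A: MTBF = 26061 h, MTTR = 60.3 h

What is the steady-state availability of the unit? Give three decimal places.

A(A) = MTBF/(MTBF+MTTR) = 26061/(26061+60.3) = 0.998

0.998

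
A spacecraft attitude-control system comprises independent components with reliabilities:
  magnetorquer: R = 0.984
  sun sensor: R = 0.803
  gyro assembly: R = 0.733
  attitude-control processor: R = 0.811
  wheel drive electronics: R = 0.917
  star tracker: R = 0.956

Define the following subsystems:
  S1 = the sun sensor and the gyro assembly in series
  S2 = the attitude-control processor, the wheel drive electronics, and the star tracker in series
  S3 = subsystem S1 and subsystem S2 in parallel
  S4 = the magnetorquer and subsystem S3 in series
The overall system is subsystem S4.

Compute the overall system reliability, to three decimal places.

Series (sun sensor and gyro assembly): 0.80300 × 0.73300 = 0.58860
Series (attitude-control processor, wheel drive electronics, and star tracker): 0.81100 × 0.91700 × 0.95600 = 0.71096
Parallel ([0.58860] and [0.71096]): 1 − (1 − 0.58860)(1 − 0.71096) = 0.88109
Series (magnetorquer and [0.88109]): 0.98400 × 0.88109 = 0.867

0.867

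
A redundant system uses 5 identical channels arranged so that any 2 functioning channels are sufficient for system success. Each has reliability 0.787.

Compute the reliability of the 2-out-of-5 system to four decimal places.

0.9915

R = Σ_{i=2}^{5} C(5,i) p^i (1−p)^{5−i} with p = 0.787
C(5,2)·0.787^2·0.213^3 = 0.059853
C(5,3)·0.787^3·0.213^2 = 0.221148
C(5,4)·0.787^4·0.213^1 = 0.408553
C(5,5)·0.787^5·0.213^0 = 0.301907
Sum = 0.9915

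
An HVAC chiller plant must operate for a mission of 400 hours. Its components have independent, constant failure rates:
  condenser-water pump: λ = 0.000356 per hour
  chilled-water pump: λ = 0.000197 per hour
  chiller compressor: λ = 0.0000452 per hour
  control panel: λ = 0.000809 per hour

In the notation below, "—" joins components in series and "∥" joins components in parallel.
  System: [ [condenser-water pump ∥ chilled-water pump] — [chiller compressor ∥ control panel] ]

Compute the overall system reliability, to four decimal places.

0.9850

R(condenser-water pump) = exp(−0.000356 × 400) = 0.867274
R(chilled-water pump) = exp(−0.000197 × 400) = 0.924225
R(chiller compressor) = exp(−0.0000452 × 400) = 0.982082
R(control panel) = exp(−0.000809 × 400) = 0.723540
Parallel (condenser-water pump and chilled-water pump): 1 − (1 − 0.867274)(1 − 0.924225) = 0.989943
Parallel (chiller compressor and control panel): 1 − (1 − 0.982082)(1 − 0.723540) = 0.995046
Series ([0.989943] and [0.995046]): 0.989943 × 0.995046 = 0.9850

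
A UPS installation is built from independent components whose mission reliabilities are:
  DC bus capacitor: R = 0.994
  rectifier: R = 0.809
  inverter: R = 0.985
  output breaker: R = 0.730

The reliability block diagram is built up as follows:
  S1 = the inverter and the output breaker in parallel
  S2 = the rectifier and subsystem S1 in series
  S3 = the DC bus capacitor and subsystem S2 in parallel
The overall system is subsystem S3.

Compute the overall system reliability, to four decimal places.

0.9988

Parallel (inverter and output breaker): 1 − (1 − 0.985000)(1 − 0.730000) = 0.995950
Series (rectifier and [0.995950]): 0.809000 × 0.995950 = 0.805724
Parallel (DC bus capacitor and [0.805724]): 1 − (1 − 0.994000)(1 − 0.805724) = 0.9988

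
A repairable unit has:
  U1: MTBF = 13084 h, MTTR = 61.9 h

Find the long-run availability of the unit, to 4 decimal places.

0.9953

A(U1) = MTBF/(MTBF+MTTR) = 13084/(13084+61.9) = 0.9953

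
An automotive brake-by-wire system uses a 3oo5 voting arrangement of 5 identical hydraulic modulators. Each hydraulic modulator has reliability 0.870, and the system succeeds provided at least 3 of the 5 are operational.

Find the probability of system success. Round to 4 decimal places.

0.9821

R = Σ_{i=3}^{5} C(5,i) p^i (1−p)^{5−i} with p = 0.870
C(5,3)·0.870^3·0.130^2 = 0.111287
C(5,4)·0.870^4·0.130^1 = 0.372383
C(5,5)·0.870^5·0.130^0 = 0.498421
Sum = 0.9821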